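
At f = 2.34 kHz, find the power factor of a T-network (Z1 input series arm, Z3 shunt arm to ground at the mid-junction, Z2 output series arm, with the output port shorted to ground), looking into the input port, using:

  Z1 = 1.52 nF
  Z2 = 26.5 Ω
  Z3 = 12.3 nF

Step 1 — Angular frequency: ω = 2π·f = 2π·2340 = 1.47e+04 rad/s.
Step 2 — Component impedances:
  Z1: Z = 1/(jωC) = -j/(ω·C) = 0 - j4.475e+04 Ω
  Z2: Z = R = 26.5 Ω
  Z3: Z = 1/(jωC) = -j/(ω·C) = 0 - j5530 Ω
Step 3 — With the output port shorted to ground, the output series arm Z2 runs from the junction to ground; the shunt arm Z3 also runs from the junction to ground. They appear in parallel: Z3 || Z2 = 26.5 - j0.127 Ω.
Step 4 — Series with input arm Z1: Z_in = Z1 + (Z3 || Z2) = 26.5 - j4.475e+04 Ω = 4.475e+04∠-90.0° Ω.
Step 5 — Power factor: PF = cos(φ) = Re(Z)/|Z| = 26.5/4.475e+04 = 0.0005922.
Step 6 — Type: Im(Z) = -4.475e+04 ⇒ leading (phase φ = -90.0°).

PF = 0.0005922 (leading, φ = -90.0°)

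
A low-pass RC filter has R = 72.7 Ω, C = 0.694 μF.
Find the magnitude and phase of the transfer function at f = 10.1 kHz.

Step 1 — Angular frequency: ω = 2π·1.01e+04 = 6.346e+04 rad/s.
Step 2 — Transfer function: H(jω) = 1/(1 + jωRC).
Step 3 — Denominator: 1 + jωRC = 1 + j·6.346e+04·72.7·6.94e-07 = 1 + j3.202.
Step 4 — H = 0.08888 - j0.2846.
Step 5 — Magnitude: |H| = 0.2981 (-10.5 dB); phase: φ = -72.7°.

|H| = 0.2981 (-10.5 dB), φ = -72.7°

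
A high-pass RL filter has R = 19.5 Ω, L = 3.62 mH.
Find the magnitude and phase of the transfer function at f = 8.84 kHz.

Step 1 — Angular frequency: ω = 2π·8840 = 5.554e+04 rad/s.
Step 2 — Transfer function: H(jω) = jωL/(R + jωL).
Step 3 — Numerator jωL = j·201.1; denominator R + jωL = 19.5 + j201.1.
Step 4 — H = 0.9907 + j0.09608.
Step 5 — Magnitude: |H| = 0.9953 (-0.0 dB); phase: φ = 5.5°.

|H| = 0.9953 (-0.0 dB), φ = 5.5°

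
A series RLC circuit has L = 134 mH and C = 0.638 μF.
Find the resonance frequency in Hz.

Step 1 — Resonance condition Im(Z)=0 gives ω₀ = 1/√(LC).
Step 2 — ω₀ = 1/√(0.134·6.38e-07) = 3420 rad/s.
Step 3 — f₀ = ω₀/(2π) = 544.3 Hz.

f₀ = 544.3 Hz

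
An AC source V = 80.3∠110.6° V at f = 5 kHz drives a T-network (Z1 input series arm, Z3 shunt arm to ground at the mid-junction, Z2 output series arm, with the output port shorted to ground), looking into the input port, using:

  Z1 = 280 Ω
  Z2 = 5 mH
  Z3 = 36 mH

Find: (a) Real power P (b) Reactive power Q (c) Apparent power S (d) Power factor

Step 1 — Angular frequency: ω = 2π·f = 2π·5000 = 3.142e+04 rad/s.
Step 2 — Component impedances:
  Z1: Z = R = 280 Ω
  Z2: Z = jωL = j·3.142e+04·0.005 = 0 + j157.1 Ω
  Z3: Z = jωL = j·3.142e+04·0.036 = 0 + j1131 Ω
Step 3 — With the output port shorted to ground, the output series arm Z2 runs from the junction to ground; the shunt arm Z3 also runs from the junction to ground. They appear in parallel: Z3 || Z2 = 0 + j137.9 Ω.
Step 4 — Series with input arm Z1: Z_in = Z1 + (Z3 || Z2) = 280 + j137.9 Ω = 312.1∠26.2° Ω.
Step 5 — Source phasor: V = 80.3∠110.6° V = -28.25 + j75.17 V.
Step 6 — Current: I = V / Z = 0.02521 + j0.256 A = 0.2573∠84.4° A.
Step 7 — Complex power: S = V·I* = 18.53 + j9.129 VA.
Step 8 — Real power: P = Re(S) = 18.53 W.
Step 9 — Reactive power: Q = Im(S) = 9.129 VAR.
Step 10 — Apparent power: |S| = 20.66 VA.
Step 11 — Power factor: PF = P/|S| = 0.8971 (lagging).

(a) P = 18.53 W  (b) Q = 9.129 VAR  (c) S = 20.66 VA  (d) PF = 0.8971 (lagging)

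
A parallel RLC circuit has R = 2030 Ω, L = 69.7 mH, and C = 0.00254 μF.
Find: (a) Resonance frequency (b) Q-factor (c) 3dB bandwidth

Step 1 — Resonance: ω₀ = 1/√(LC) = 1/√(0.0697·2.54e-09) = 7.516e+04 rad/s.
Step 2 — f₀ = ω₀/(2π) = 1.196e+04 Hz.
Step 3 — Parallel Q: Q = R/(ω₀L) = 2030/(7.516e+04·0.0697) = 0.3875.
Step 4 — Bandwidth: Δω = ω₀/Q = 1.939e+05 rad/s; BW = Δω/(2π) = 3.087e+04 Hz.

(a) f₀ = 1.196e+04 Hz  (b) Q = 0.3875  (c) BW = 3.087e+04 Hz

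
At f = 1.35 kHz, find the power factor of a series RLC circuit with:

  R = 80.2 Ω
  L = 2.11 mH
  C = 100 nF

Step 1 — Angular frequency: ω = 2π·f = 2π·1350 = 8482 rad/s.
Step 2 — Component impedances:
  R: Z = R = 80.2 Ω
  L: Z = jωL = j·8482·0.00211 = 0 + j17.9 Ω
  C: Z = 1/(jωC) = -j/(ω·C) = 0 - j1179 Ω
Step 3 — Series combination: Z_total = R + L + C = 80.2 - j1161 Ω = 1164∠-86.0° Ω.
Step 4 — Power factor: PF = cos(φ) = Re(Z)/|Z| = 80.2/1163.8 = 0.06891.
Step 5 — Type: Im(Z) = -1161 ⇒ leading (phase φ = -86.0°).

PF = 0.06891 (leading, φ = -86.0°)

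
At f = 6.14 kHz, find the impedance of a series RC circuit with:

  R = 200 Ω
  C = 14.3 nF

Step 1 — Angular frequency: ω = 2π·f = 2π·6140 = 3.858e+04 rad/s.
Step 2 — Component impedances:
  R: Z = R = 200 Ω
  C: Z = 1/(jωC) = -j/(ω·C) = 0 - j1813 Ω
Step 3 — Series combination: Z_total = R + C = 200 - j1813 Ω = 1824∠-83.7° Ω.

Z = 200 - j1813 Ω = 1824∠-83.7° Ω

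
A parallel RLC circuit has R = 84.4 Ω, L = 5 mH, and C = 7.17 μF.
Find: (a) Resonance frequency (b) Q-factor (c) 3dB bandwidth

Step 1 — Resonance: ω₀ = 1/√(LC) = 1/√(0.005·7.17e-06) = 5281 rad/s.
Step 2 — f₀ = ω₀/(2π) = 840.6 Hz.
Step 3 — Parallel Q: Q = R/(ω₀L) = 84.4/(5281·0.005) = 3.196.
Step 4 — Bandwidth: Δω = ω₀/Q = 1652 rad/s; BW = Δω/(2π) = 263 Hz.

(a) f₀ = 840.6 Hz  (b) Q = 3.196  (c) BW = 263 Hz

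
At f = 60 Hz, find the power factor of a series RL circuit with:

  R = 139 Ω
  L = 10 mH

Step 1 — Angular frequency: ω = 2π·f = 2π·60 = 377 rad/s.
Step 2 — Component impedances:
  R: Z = R = 139 Ω
  L: Z = jωL = j·377·0.01 = 0 + j3.77 Ω
Step 3 — Series combination: Z_total = R + L = 139 + j3.77 Ω = 139.1∠1.6° Ω.
Step 4 — Power factor: PF = cos(φ) = Re(Z)/|Z| = 139/139.05 = 0.9996.
Step 5 — Type: Im(Z) = 3.77 ⇒ lagging (phase φ = 1.6°).

PF = 0.9996 (lagging, φ = 1.6°)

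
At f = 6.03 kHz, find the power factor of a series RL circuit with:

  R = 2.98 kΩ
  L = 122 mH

Step 1 — Angular frequency: ω = 2π·f = 2π·6030 = 3.789e+04 rad/s.
Step 2 — Component impedances:
  R: Z = R = 2980 Ω
  L: Z = jωL = j·3.789e+04·0.122 = 0 + j4622 Ω
Step 3 — Series combination: Z_total = R + L = 2980 + j4622 Ω = 5500∠57.2° Ω.
Step 4 — Power factor: PF = cos(φ) = Re(Z)/|Z| = 2980/5499.6 = 0.5419.
Step 5 — Type: Im(Z) = 4622 ⇒ lagging (phase φ = 57.2°).

PF = 0.5419 (lagging, φ = 57.2°)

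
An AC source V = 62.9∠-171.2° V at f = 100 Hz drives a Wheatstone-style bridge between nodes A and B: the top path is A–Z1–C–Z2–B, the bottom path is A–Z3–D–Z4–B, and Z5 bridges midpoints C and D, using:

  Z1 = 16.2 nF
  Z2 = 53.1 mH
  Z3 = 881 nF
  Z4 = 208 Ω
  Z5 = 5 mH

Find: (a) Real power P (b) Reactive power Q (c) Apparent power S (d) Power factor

Step 1 — Angular frequency: ω = 2π·f = 2π·100 = 628.3 rad/s.
Step 2 — Component impedances:
  Z1: Z = 1/(jωC) = -j/(ω·C) = 0 - j9.824e+04 Ω
  Z2: Z = jωL = j·628.3·0.0531 = 0 + j33.36 Ω
  Z3: Z = 1/(jωC) = -j/(ω·C) = 0 - j1807 Ω
  Z4: Z = R = 208 Ω
  Z5: Z = jωL = j·628.3·0.005 = 0 + j3.142 Ω
Step 3 — Bridge requires nodal analysis (the Z5 bridge couples midpoints C and D, so the two paths cannot be reduced to a simple series/parallel combination). Setting node B to ground and injecting 1 A at node A, the 3-node admittance system at A, C, D solves to V_A = Z_AB = 6.196 - j1739 Ω = 1739∠-89.8° Ω.
Step 4 — Source phasor: V = 62.9∠-171.2° V = -62.16 - j9.623 V.
Step 5 — Current: I = V / Z = 0.005407 - j0.03577 A = 0.03618∠-81.4° A.
Step 6 — Complex power: S = V·I* = 0.00811 - j2.276 VA.
Step 7 — Real power: P = Re(S) = 0.00811 W.
Step 8 — Reactive power: Q = Im(S) = -2.276 VAR.
Step 9 — Apparent power: |S| = 2.276 VA.
Step 10 — Power factor: PF = P/|S| = 0.003564 (leading).

(a) P = 0.00811 W  (b) Q = -2.276 VAR  (c) S = 2.276 VA  (d) PF = 0.003564 (leading)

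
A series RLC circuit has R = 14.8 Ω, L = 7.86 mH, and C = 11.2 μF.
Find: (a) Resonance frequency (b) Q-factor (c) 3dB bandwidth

Step 1 — Resonance condition Im(Z)=0 gives ω₀ = 1/√(LC).
Step 2 — ω₀ = 1/√(0.00786·1.12e-05) = 3370 rad/s.
Step 3 — f₀ = ω₀/(2π) = 536.4 Hz.
Step 4 — Series Q: Q = ω₀L/R = 3370·0.00786/14.8 = 1.79.
Step 5 — 3dB bandwidth: Δω = ω₀/Q = 1883 rad/s; BW = Δω/(2π) = 299.7 Hz.

(a) f₀ = 536.4 Hz  (b) Q = 1.79  (c) BW = 299.7 Hz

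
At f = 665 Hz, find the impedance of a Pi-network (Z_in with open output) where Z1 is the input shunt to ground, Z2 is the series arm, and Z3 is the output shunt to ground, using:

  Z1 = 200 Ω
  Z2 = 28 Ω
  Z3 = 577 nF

Step 1 — Angular frequency: ω = 2π·f = 2π·665 = 4178 rad/s.
Step 2 — Component impedances:
  Z1: Z = R = 200 Ω
  Z2: Z = R = 28 Ω
  Z3: Z = 1/(jωC) = -j/(ω·C) = 0 - j414.8 Ω
Step 3 — With open output, the series arm Z2 and the output shunt Z3 appear in series to ground: Z2 + Z3 = 28 - j414.8 Ω.
Step 4 — Parallel with input shunt Z1: Z_in = Z1 || (Z2 + Z3) = 159.3 - j74.06 Ω = 175.7∠-24.9° Ω.

Z = 159.3 - j74.06 Ω = 175.7∠-24.9° Ω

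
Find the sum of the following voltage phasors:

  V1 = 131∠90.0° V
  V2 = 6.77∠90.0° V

Step 1 — Convert each phasor to rectangular form:
  V1 = 131·(cos(90.0°) + j·sin(90.0°)) = 0 + j131 V
  V2 = 6.77·(cos(90.0°) + j·sin(90.0°)) = 0 + j6.77 V
Step 2 — Sum components: V_total = 0 + j137.8 V.
Step 3 — Convert to polar: |V_total| = 137.8 V, ∠V_total = 90.0°.

V_total = 137.8∠90.0° V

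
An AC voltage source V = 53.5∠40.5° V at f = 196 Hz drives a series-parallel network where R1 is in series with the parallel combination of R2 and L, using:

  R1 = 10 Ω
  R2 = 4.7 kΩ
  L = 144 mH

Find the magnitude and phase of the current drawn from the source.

Step 1 — Angular frequency: ω = 2π·f = 2π·196 = 1232 rad/s.
Step 2 — Component impedances:
  R1: Z = R = 10 Ω
  R2: Z = R = 4700 Ω
  L: Z = jωL = j·1232·0.144 = 0 + j177.3 Ω
Step 3 — Parallel branch: R2 || L = 1/(1/R2 + 1/L) = 6.682 + j177.1 Ω.
Step 4 — Series with R1: Z_total = R1 + (R2 || L) = 16.68 + j177.1 Ω = 177.9∠84.6° Ω.
Step 5 — Source phasor: V = 53.5∠40.5° V = 40.68 + j34.75 V.
Step 6 — Ohm's law: I = V / Z_total = (40.68 + j34.75) / (16.68 + j177.1) = 0.2159 - j0.2094 A.
Step 7 — Convert to polar: |I| = 0.3008 A, ∠I = -44.1°.

I = 0.3008∠-44.1° A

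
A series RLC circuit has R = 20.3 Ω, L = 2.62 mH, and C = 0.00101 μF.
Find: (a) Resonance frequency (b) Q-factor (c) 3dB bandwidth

Step 1 — Resonance: ω₀ = 1/√(LC) = 1/√(0.00262·1.01e-09) = 6.147e+05 rad/s.
Step 2 — f₀ = ω₀/(2π) = 9.784e+04 Hz.
Step 3 — Series Q: Q = ω₀L/R = 6.147e+05·0.00262/20.3 = 79.34.
Step 4 — Bandwidth: Δω = ω₀/Q = 7748 rad/s; BW = Δω/(2π) = 1233 Hz.

(a) f₀ = 9.784e+04 Hz  (b) Q = 79.34  (c) BW = 1233 Hz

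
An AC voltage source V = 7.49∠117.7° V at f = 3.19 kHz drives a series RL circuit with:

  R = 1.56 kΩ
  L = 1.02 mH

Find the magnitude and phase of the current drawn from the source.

Step 1 — Angular frequency: ω = 2π·f = 2π·3190 = 2.004e+04 rad/s.
Step 2 — Component impedances:
  R: Z = R = 1560 Ω
  L: Z = jωL = j·2.004e+04·0.00102 = 0 + j20.44 Ω
Step 3 — Series combination: Z_total = R + L = 1560 + j20.44 Ω = 1560∠0.8° Ω.
Step 4 — Source phasor: V = 7.49∠117.7° V = -3.482 + j6.632 V.
Step 5 — Ohm's law: I = V / Z_total = (-3.482 + j6.632) / (1560 + j20.44) = -0.002176 + j0.00428 A.
Step 6 — Convert to polar: |I| = 0.004801 A, ∠I = 116.9°.

I = 0.004801∠116.9° A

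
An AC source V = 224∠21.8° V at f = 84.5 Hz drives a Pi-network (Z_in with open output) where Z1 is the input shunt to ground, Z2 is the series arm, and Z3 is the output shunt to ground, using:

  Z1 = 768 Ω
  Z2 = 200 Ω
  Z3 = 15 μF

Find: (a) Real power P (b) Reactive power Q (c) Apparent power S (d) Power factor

Step 1 — Angular frequency: ω = 2π·f = 2π·84.5 = 530.9 rad/s.
Step 2 — Component impedances:
  Z1: Z = R = 768 Ω
  Z2: Z = R = 200 Ω
  Z3: Z = 1/(jωC) = -j/(ω·C) = 0 - j125.6 Ω
Step 3 — With open output, the series arm Z2 and the output shunt Z3 appear in series to ground: Z2 + Z3 = 200 - j125.6 Ω.
Step 4 — Parallel with input shunt Z1: Z_in = Z1 || (Z2 + Z3) = 168.8 - j77.73 Ω = 185.8∠-24.7° Ω.
Step 5 — Source phasor: V = 224∠21.8° V = 208 + j83.19 V.
Step 6 — Current: I = V / Z = 0.8294 + j0.8749 A = 1.206∠46.5° A.
Step 7 — Complex power: S = V·I* = 245.3 - j113 VA.
Step 8 — Real power: P = Re(S) = 245.3 W.
Step 9 — Reactive power: Q = Im(S) = -113 VAR.
Step 10 — Apparent power: |S| = 270.1 VA.
Step 11 — Power factor: PF = P/|S| = 0.9083 (leading).

(a) P = 245.3 W  (b) Q = -113 VAR  (c) S = 270.1 VA  (d) PF = 0.9083 (leading)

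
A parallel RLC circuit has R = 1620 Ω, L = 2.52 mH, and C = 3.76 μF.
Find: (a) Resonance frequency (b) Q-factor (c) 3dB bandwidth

Step 1 — Resonance: ω₀ = 1/√(LC) = 1/√(0.00252·3.76e-06) = 1.027e+04 rad/s.
Step 2 — f₀ = ω₀/(2π) = 1635 Hz.
Step 3 — Parallel Q: Q = R/(ω₀L) = 1620/(1.027e+04·0.00252) = 62.58.
Step 4 — Bandwidth: Δω = ω₀/Q = 164.2 rad/s; BW = Δω/(2π) = 26.13 Hz.

(a) f₀ = 1635 Hz  (b) Q = 62.58  (c) BW = 26.13 Hz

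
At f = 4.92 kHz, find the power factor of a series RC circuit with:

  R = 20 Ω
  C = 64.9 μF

Step 1 — Angular frequency: ω = 2π·f = 2π·4920 = 3.091e+04 rad/s.
Step 2 — Component impedances:
  R: Z = R = 20 Ω
  C: Z = 1/(jωC) = -j/(ω·C) = 0 - j0.4984 Ω
Step 3 — Series combination: Z_total = R + C = 20 - j0.4984 Ω = 20.01∠-1.4° Ω.
Step 4 — Power factor: PF = cos(φ) = Re(Z)/|Z| = 20/20.006 = 0.9997.
Step 5 — Type: Im(Z) = -0.4984 ⇒ leading (phase φ = -1.4°).

PF = 0.9997 (leading, φ = -1.4°)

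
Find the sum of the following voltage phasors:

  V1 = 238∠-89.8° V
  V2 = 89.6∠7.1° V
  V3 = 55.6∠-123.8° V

Step 1 — Convert each phasor to rectangular form:
  V1 = 238·(cos(-89.8°) + j·sin(-89.8°)) = 0.8308 - j238 V
  V2 = 89.6·(cos(7.1°) + j·sin(7.1°)) = 88.91 + j11.07 V
  V3 = 55.6·(cos(-123.8°) + j·sin(-123.8°)) = -30.93 - j46.2 V
Step 2 — Sum components: V_total = 58.81 - j273.1 V.
Step 3 — Convert to polar: |V_total| = 279.4 V, ∠V_total = -77.8°.

V_total = 279.4∠-77.8° V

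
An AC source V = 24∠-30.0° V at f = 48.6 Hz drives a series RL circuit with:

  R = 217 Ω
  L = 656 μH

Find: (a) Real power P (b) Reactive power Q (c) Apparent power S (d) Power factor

Step 1 — Angular frequency: ω = 2π·f = 2π·48.6 = 305.4 rad/s.
Step 2 — Component impedances:
  R: Z = R = 217 Ω
  L: Z = jωL = j·305.4·0.000656 = 0 + j0.2003 Ω
Step 3 — Series combination: Z_total = R + L = 217 + j0.2003 Ω = 217∠0.1° Ω.
Step 4 — Source phasor: V = 24∠-30.0° V = 20.78 - j12 V.
Step 5 — Current: I = V / Z = 0.09573 - j0.05539 A = 0.1106∠-30.1° A.
Step 6 — Complex power: S = V·I* = 2.654 + j0.00245 VA.
Step 7 — Real power: P = Re(S) = 2.654 W.
Step 8 — Reactive power: Q = Im(S) = 0.00245 VAR.
Step 9 — Apparent power: |S| = 2.654 VA.
Step 10 — Power factor: PF = P/|S| = 1 (lagging).

(a) P = 2.654 W  (b) Q = 0.00245 VAR  (c) S = 2.654 VA  (d) PF = 1 (lagging)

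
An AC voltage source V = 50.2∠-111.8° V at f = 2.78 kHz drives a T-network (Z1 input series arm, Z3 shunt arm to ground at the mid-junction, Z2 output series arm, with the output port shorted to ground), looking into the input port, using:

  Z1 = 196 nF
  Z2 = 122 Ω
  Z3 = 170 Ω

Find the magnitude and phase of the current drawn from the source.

Step 1 — Angular frequency: ω = 2π·f = 2π·2780 = 1.747e+04 rad/s.
Step 2 — Component impedances:
  Z1: Z = 1/(jωC) = -j/(ω·C) = 0 - j292.1 Ω
  Z2: Z = R = 122 Ω
  Z3: Z = R = 170 Ω
Step 3 — With the output port shorted to ground, the output series arm Z2 runs from the junction to ground; the shunt arm Z3 also runs from the junction to ground. They appear in parallel: Z3 || Z2 = 71.03 Ω.
Step 4 — Series with input arm Z1: Z_in = Z1 + (Z3 || Z2) = 71.03 - j292.1 Ω = 300.6∠-76.3° Ω.
Step 5 — Source phasor: V = 50.2∠-111.8° V = -18.64 - j46.61 V.
Step 6 — Ohm's law: I = V / Z_total = (-18.64 - j46.61) / (71.03 - j292.1) = 0.136 - j0.0969 A.
Step 7 — Convert to polar: |I| = 0.167 A, ∠I = -35.5°.

I = 0.167∠-35.5° A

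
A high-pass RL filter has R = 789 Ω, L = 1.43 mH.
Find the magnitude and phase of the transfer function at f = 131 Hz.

Step 1 — Angular frequency: ω = 2π·131 = 823.1 rad/s.
Step 2 — Transfer function: H(jω) = jωL/(R + jωL).
Step 3 — Numerator jωL = j·1.177; denominator R + jωL = 789 + j1.177.
Step 4 — H = 2.225e-06 + j0.001492.
Step 5 — Magnitude: |H| = 0.001492 (-56.5 dB); phase: φ = 89.9°.

|H| = 0.001492 (-56.5 dB), φ = 89.9°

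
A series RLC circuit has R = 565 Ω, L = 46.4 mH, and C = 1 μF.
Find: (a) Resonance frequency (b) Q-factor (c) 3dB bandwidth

Step 1 — Resonance condition Im(Z)=0 gives ω₀ = 1/√(LC).
Step 2 — ω₀ = 1/√(0.0464·1e-06) = 4642 rad/s.
Step 3 — f₀ = ω₀/(2π) = 738.9 Hz.
Step 4 — Series Q: Q = ω₀L/R = 4642·0.0464/565 = 0.3813.
Step 5 — 3dB bandwidth: Δω = ω₀/Q = 1.218e+04 rad/s; BW = Δω/(2π) = 1938 Hz.

(a) f₀ = 738.9 Hz  (b) Q = 0.3813  (c) BW = 1938 Hz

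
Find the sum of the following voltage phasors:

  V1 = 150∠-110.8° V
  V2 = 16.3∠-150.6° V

Step 1 — Convert each phasor to rectangular form:
  V1 = 150·(cos(-110.8°) + j·sin(-110.8°)) = -53.27 - j140.2 V
  V2 = 16.3·(cos(-150.6°) + j·sin(-150.6°)) = -14.2 - j8.002 V
Step 2 — Sum components: V_total = -67.47 - j148.2 V.
Step 3 — Convert to polar: |V_total| = 162.9 V, ∠V_total = -114.5°.

V_total = 162.9∠-114.5° V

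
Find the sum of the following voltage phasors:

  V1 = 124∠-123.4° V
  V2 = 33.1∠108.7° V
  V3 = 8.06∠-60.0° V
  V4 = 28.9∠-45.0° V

Step 1 — Convert each phasor to rectangular form:
  V1 = 124·(cos(-123.4°) + j·sin(-123.4°)) = -68.26 - j103.5 V
  V2 = 33.1·(cos(108.7°) + j·sin(108.7°)) = -10.61 + j31.35 V
  V3 = 8.06·(cos(-60.0°) + j·sin(-60.0°)) = 4.03 - j6.98 V
  V4 = 28.9·(cos(-45.0°) + j·sin(-45.0°)) = 20.44 - j20.44 V
Step 2 — Sum components: V_total = -54.41 - j99.58 V.
Step 3 — Convert to polar: |V_total| = 113.5 V, ∠V_total = -118.6°.

V_total = 113.5∠-118.6° V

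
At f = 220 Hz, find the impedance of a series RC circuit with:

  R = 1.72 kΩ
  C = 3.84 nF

Step 1 — Angular frequency: ω = 2π·f = 2π·220 = 1382 rad/s.
Step 2 — Component impedances:
  R: Z = R = 1720 Ω
  C: Z = 1/(jωC) = -j/(ω·C) = 0 - j1.884e+05 Ω
Step 3 — Series combination: Z_total = R + C = 1720 - j1.884e+05 Ω = 1.884e+05∠-89.5° Ω.

Z = 1720 - j1.884e+05 Ω = 1.884e+05∠-89.5° Ω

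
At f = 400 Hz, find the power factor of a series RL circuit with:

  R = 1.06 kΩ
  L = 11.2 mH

Step 1 — Angular frequency: ω = 2π·f = 2π·400 = 2513 rad/s.
Step 2 — Component impedances:
  R: Z = R = 1060 Ω
  L: Z = jωL = j·2513·0.0112 = 0 + j28.15 Ω
Step 3 — Series combination: Z_total = R + L = 1060 + j28.15 Ω = 1060∠1.5° Ω.
Step 4 — Power factor: PF = cos(φ) = Re(Z)/|Z| = 1060/1060.4 = 0.9996.
Step 5 — Type: Im(Z) = 28.15 ⇒ lagging (phase φ = 1.5°).

PF = 0.9996 (lagging, φ = 1.5°)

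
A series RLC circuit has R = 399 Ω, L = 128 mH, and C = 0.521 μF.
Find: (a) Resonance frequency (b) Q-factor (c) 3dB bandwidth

Step 1 — Resonance: ω₀ = 1/√(LC) = 1/√(0.128·5.21e-07) = 3872 rad/s.
Step 2 — f₀ = ω₀/(2π) = 616.3 Hz.
Step 3 — Series Q: Q = ω₀L/R = 3872·0.128/399 = 1.242.
Step 4 — Bandwidth: Δω = ω₀/Q = 3117 rad/s; BW = Δω/(2π) = 496.1 Hz.

(a) f₀ = 616.3 Hz  (b) Q = 1.242  (c) BW = 496.1 Hz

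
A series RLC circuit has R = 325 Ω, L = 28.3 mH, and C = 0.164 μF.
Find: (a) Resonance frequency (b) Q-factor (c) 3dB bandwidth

Step 1 — Resonance: ω₀ = 1/√(LC) = 1/√(0.0283·1.64e-07) = 1.468e+04 rad/s.
Step 2 — f₀ = ω₀/(2π) = 2336 Hz.
Step 3 — Series Q: Q = ω₀L/R = 1.468e+04·0.0283/325 = 1.278.
Step 4 — Bandwidth: Δω = ω₀/Q = 1.148e+04 rad/s; BW = Δω/(2π) = 1828 Hz.

(a) f₀ = 2336 Hz  (b) Q = 1.278  (c) BW = 1828 Hz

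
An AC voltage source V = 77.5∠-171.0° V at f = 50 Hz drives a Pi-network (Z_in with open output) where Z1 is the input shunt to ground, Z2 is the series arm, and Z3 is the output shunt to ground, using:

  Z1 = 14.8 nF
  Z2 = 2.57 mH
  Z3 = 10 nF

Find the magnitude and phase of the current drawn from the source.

Step 1 — Angular frequency: ω = 2π·f = 2π·50 = 314.2 rad/s.
Step 2 — Component impedances:
  Z1: Z = 1/(jωC) = -j/(ω·C) = 0 - j2.151e+05 Ω
  Z2: Z = jωL = j·314.2·0.00257 = 0 + j0.8074 Ω
  Z3: Z = 1/(jωC) = -j/(ω·C) = 0 - j3.183e+05 Ω
Step 3 — With open output, the series arm Z2 and the output shunt Z3 appear in series to ground: Z2 + Z3 = 0 - j3.183e+05 Ω.
Step 4 — Parallel with input shunt Z1: Z_in = Z1 || (Z2 + Z3) = 0 - j1.284e+05 Ω = 1.284e+05∠-90.0° Ω.
Step 5 — Source phasor: V = 77.5∠-171.0° V = -76.55 - j12.12 V.
Step 6 — Ohm's law: I = V / Z_total = (-76.55 - j12.12) / (0 - j1.284e+05) = 9.446e-05 - j0.0005964 A.
Step 7 — Convert to polar: |I| = 0.0006038 A, ∠I = -81.0°.

I = 0.0006038∠-81.0° A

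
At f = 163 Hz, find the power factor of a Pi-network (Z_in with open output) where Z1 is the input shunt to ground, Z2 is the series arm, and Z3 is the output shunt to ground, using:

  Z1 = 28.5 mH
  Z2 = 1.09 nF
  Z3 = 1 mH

Step 1 — Angular frequency: ω = 2π·f = 2π·163 = 1024 rad/s.
Step 2 — Component impedances:
  Z1: Z = jωL = j·1024·0.0285 = 0 + j29.19 Ω
  Z2: Z = 1/(jωC) = -j/(ω·C) = 0 - j8.958e+05 Ω
  Z3: Z = jωL = j·1024·0.001 = 0 + j1.024 Ω
Step 3 — With open output, the series arm Z2 and the output shunt Z3 appear in series to ground: Z2 + Z3 = 0 - j8.958e+05 Ω.
Step 4 — Parallel with input shunt Z1: Z_in = Z1 || (Z2 + Z3) = 0 + j29.19 Ω = 29.19∠90.0° Ω.
Step 5 — Power factor: PF = cos(φ) = Re(Z)/|Z| = -0/29.19 = -0.
Step 6 — Type: Im(Z) = 29.19 ⇒ lagging (phase φ = 90.0°).

PF = -0 (lagging, φ = 90.0°)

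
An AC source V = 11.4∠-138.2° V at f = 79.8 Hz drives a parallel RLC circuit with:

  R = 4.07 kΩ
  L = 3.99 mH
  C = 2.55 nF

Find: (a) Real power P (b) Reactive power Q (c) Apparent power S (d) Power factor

Step 1 — Angular frequency: ω = 2π·f = 2π·79.8 = 501.4 rad/s.
Step 2 — Component impedances:
  R: Z = R = 4070 Ω
  L: Z = jωL = j·501.4·0.00399 = 0 + j2.001 Ω
  C: Z = 1/(jωC) = -j/(ω·C) = 0 - j7.821e+05 Ω
Step 3 — Parallel combination: 1/Z_total = 1/R + 1/L + 1/C; Z_total = 0.0009834 + j2.001 Ω = 2.001∠90.0° Ω.
Step 4 — Source phasor: V = 11.4∠-138.2° V = -8.498 - j7.598 V.
Step 5 — Current: I = V / Z = -3.8 + j4.246 A = 5.698∠131.8° A.
Step 6 — Complex power: S = V·I* = 0.03193 + j64.96 VA.
Step 7 — Real power: P = Re(S) = 0.03193 W.
Step 8 — Reactive power: Q = Im(S) = 64.96 VAR.
Step 9 — Apparent power: |S| = 64.96 VA.
Step 10 — Power factor: PF = P/|S| = 0.0004915 (lagging).

(a) P = 0.03193 W  (b) Q = 64.96 VAR  (c) S = 64.96 VA  (d) PF = 0.0004915 (lagging)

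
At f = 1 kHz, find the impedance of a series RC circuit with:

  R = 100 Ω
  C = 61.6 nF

Step 1 — Angular frequency: ω = 2π·f = 2π·1000 = 6283 rad/s.
Step 2 — Component impedances:
  R: Z = R = 100 Ω
  C: Z = 1/(jωC) = -j/(ω·C) = 0 - j2584 Ω
Step 3 — Series combination: Z_total = R + C = 100 - j2584 Ω = 2586∠-87.8° Ω.

Z = 100 - j2584 Ω = 2586∠-87.8° Ω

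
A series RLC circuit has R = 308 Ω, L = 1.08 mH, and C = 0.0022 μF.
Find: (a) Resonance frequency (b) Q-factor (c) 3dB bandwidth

Step 1 — Resonance condition Im(Z)=0 gives ω₀ = 1/√(LC).
Step 2 — ω₀ = 1/√(0.00108·2.2e-09) = 6.487e+05 rad/s.
Step 3 — f₀ = ω₀/(2π) = 1.033e+05 Hz.
Step 4 — Series Q: Q = ω₀L/R = 6.487e+05·0.00108/308 = 2.275.
Step 5 — 3dB bandwidth: Δω = ω₀/Q = 2.852e+05 rad/s; BW = Δω/(2π) = 4.539e+04 Hz.

(a) f₀ = 1.033e+05 Hz  (b) Q = 2.275  (c) BW = 4.539e+04 Hz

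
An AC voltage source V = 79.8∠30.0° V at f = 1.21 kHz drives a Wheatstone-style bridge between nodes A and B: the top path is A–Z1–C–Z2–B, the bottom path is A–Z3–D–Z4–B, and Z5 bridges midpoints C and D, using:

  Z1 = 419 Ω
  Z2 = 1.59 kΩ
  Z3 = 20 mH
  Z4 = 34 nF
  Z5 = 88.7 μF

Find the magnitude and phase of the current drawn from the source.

Step 1 — Angular frequency: ω = 2π·f = 2π·1210 = 7603 rad/s.
Step 2 — Component impedances:
  Z1: Z = R = 419 Ω
  Z2: Z = R = 1590 Ω
  Z3: Z = jωL = j·7603·0.02 = 0 + j152.1 Ω
  Z4: Z = 1/(jωC) = -j/(ω·C) = 0 - j3869 Ω
  Z5: Z = 1/(jωC) = -j/(ω·C) = 0 - j1.483 Ω
Step 3 — Bridge requires nodal analysis (the Z5 bridge couples midpoints C and D, so the two paths cannot be reduced to a simple series/parallel combination). Setting node B to ground and injecting 1 A at node A, the 3-node admittance system at A, C, D solves to V_A = Z_AB = 1408 - j424.8 Ω = 1470∠-16.8° Ω.
Step 4 — Source phasor: V = 79.8∠30.0° V = 69.11 + j39.9 V.
Step 5 — Ohm's law: I = V / Z_total = (69.11 + j39.9) / (1408 - j424.8) = 0.03716 + j0.03956 A.
Step 6 — Convert to polar: |I| = 0.05428 A, ∠I = 46.8°.

I = 0.05428∠46.8° A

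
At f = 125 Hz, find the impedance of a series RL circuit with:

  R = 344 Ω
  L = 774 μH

Step 1 — Angular frequency: ω = 2π·f = 2π·125 = 785.4 rad/s.
Step 2 — Component impedances:
  R: Z = R = 344 Ω
  L: Z = jωL = j·785.4·0.000774 = 0 + j0.6079 Ω
Step 3 — Series combination: Z_total = R + L = 344 + j0.6079 Ω = 344∠0.1° Ω.

Z = 344 + j0.6079 Ω = 344∠0.1° Ω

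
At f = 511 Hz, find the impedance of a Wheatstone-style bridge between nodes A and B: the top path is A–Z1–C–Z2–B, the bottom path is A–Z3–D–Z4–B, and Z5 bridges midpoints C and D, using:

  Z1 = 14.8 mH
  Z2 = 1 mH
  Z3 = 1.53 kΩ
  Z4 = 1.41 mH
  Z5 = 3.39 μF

Step 1 — Angular frequency: ω = 2π·f = 2π·511 = 3211 rad/s.
Step 2 — Component impedances:
  Z1: Z = jωL = j·3211·0.0148 = 0 + j47.52 Ω
  Z2: Z = jωL = j·3211·0.001 = 0 + j3.211 Ω
  Z3: Z = R = 1530 Ω
  Z4: Z = jωL = j·3211·0.00141 = 0 + j4.527 Ω
  Z5: Z = 1/(jωC) = -j/(ω·C) = 0 - j91.88 Ω
Step 3 — Bridge requires nodal analysis (the Z5 bridge couples midpoints C and D, so the two paths cannot be reduced to a simple series/parallel combination). Setting node B to ground and injecting 1 A at node A, the 3-node admittance system at A, C, D solves to V_A = Z_AB = 1.699 + j50.79 Ω = 50.82∠88.1° Ω.

Z = 1.699 + j50.79 Ω = 50.82∠88.1° Ω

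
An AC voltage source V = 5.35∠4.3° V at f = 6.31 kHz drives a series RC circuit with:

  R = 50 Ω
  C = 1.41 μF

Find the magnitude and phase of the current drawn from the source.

Step 1 — Angular frequency: ω = 2π·f = 2π·6310 = 3.965e+04 rad/s.
Step 2 — Component impedances:
  R: Z = R = 50 Ω
  C: Z = 1/(jωC) = -j/(ω·C) = 0 - j17.89 Ω
Step 3 — Series combination: Z_total = R + C = 50 - j17.89 Ω = 53.1∠-19.7° Ω.
Step 4 — Source phasor: V = 5.35∠4.3° V = 5.335 + j0.4011 V.
Step 5 — Ohm's law: I = V / Z_total = (5.335 + j0.4011) / (50 - j17.89) = 0.09205 + j0.04095 A.
Step 6 — Convert to polar: |I| = 0.1007 A, ∠I = 24.0°.

I = 0.1007∠24.0° A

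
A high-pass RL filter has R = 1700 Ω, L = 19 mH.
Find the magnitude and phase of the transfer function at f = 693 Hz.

Step 1 — Angular frequency: ω = 2π·693 = 4354 rad/s.
Step 2 — Transfer function: H(jω) = jωL/(R + jωL).
Step 3 — Numerator jωL = j·82.73; denominator R + jωL = 1700 + j82.73.
Step 4 — H = 0.002363 + j0.04855.
Step 5 — Magnitude: |H| = 0.04861 (-26.3 dB); phase: φ = 87.2°.

|H| = 0.04861 (-26.3 dB), φ = 87.2°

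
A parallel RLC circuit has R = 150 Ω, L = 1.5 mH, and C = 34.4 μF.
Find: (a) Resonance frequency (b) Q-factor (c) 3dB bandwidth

Step 1 — Resonance: ω₀ = 1/√(LC) = 1/√(0.0015·3.44e-05) = 4402 rad/s.
Step 2 — f₀ = ω₀/(2π) = 700.6 Hz.
Step 3 — Parallel Q: Q = R/(ω₀L) = 150/(4402·0.0015) = 22.72.
Step 4 — Bandwidth: Δω = ω₀/Q = 193.8 rad/s; BW = Δω/(2π) = 30.84 Hz.

(a) f₀ = 700.6 Hz  (b) Q = 22.72  (c) BW = 30.84 Hz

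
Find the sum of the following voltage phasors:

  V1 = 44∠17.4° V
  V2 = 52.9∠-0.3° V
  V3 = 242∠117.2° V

Step 1 — Convert each phasor to rectangular form:
  V1 = 44·(cos(17.4°) + j·sin(17.4°)) = 41.99 + j13.16 V
  V2 = 52.9·(cos(-0.3°) + j·sin(-0.3°)) = 52.9 - j0.277 V
  V3 = 242·(cos(117.2°) + j·sin(117.2°)) = -110.6 + j215.2 V
Step 2 — Sum components: V_total = -15.73 + j228.1 V.
Step 3 — Convert to polar: |V_total| = 228.7 V, ∠V_total = 93.9°.

V_total = 228.7∠93.9° V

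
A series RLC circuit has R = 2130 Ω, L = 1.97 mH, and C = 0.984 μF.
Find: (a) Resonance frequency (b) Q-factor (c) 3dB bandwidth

Step 1 — Resonance condition Im(Z)=0 gives ω₀ = 1/√(LC).
Step 2 — ω₀ = 1/√(0.00197·9.84e-07) = 2.271e+04 rad/s.
Step 3 — f₀ = ω₀/(2π) = 3615 Hz.
Step 4 — Series Q: Q = ω₀L/R = 2.271e+04·0.00197/2130 = 0.02101.
Step 5 — 3dB bandwidth: Δω = ω₀/Q = 1.081e+06 rad/s; BW = Δω/(2π) = 1.721e+05 Hz.

(a) f₀ = 3615 Hz  (b) Q = 0.02101  (c) BW = 1.721e+05 Hz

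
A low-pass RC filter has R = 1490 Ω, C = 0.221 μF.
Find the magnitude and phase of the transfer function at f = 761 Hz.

Step 1 — Angular frequency: ω = 2π·761 = 4782 rad/s.
Step 2 — Transfer function: H(jω) = 1/(1 + jωRC).
Step 3 — Denominator: 1 + jωRC = 1 + j·4782·1490·2.21e-07 = 1 + j1.575.
Step 4 — H = 0.2874 - j0.4526.
Step 5 — Magnitude: |H| = 0.5361 (-5.4 dB); phase: φ = -57.6°.

|H| = 0.5361 (-5.4 dB), φ = -57.6°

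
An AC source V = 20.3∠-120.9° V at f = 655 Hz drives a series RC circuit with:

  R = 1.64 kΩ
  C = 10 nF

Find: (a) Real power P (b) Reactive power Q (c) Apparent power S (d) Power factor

Step 1 — Angular frequency: ω = 2π·f = 2π·655 = 4115 rad/s.
Step 2 — Component impedances:
  R: Z = R = 1640 Ω
  C: Z = 1/(jωC) = -j/(ω·C) = 0 - j2.43e+04 Ω
Step 3 — Series combination: Z_total = R + C = 1640 - j2.43e+04 Ω = 2.435e+04∠-86.1° Ω.
Step 4 — Source phasor: V = 20.3∠-120.9° V = -10.42 - j17.42 V.
Step 5 — Current: I = V / Z = 0.0006848 - j0.0004753 A = 0.0008335∠-34.8° A.
Step 6 — Complex power: S = V·I* = 0.001139 - j0.01688 VA.
Step 7 — Real power: P = Re(S) = 0.001139 W.
Step 8 — Reactive power: Q = Im(S) = -0.01688 VAR.
Step 9 — Apparent power: |S| = 0.01692 VA.
Step 10 — Power factor: PF = P/|S| = 0.06734 (leading).

(a) P = 0.001139 W  (b) Q = -0.01688 VAR  (c) S = 0.01692 VA  (d) PF = 0.06734 (leading)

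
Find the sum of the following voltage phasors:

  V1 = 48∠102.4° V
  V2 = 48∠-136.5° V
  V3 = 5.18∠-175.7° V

Step 1 — Convert each phasor to rectangular form:
  V1 = 48·(cos(102.4°) + j·sin(102.4°)) = -10.31 + j46.88 V
  V2 = 48·(cos(-136.5°) + j·sin(-136.5°)) = -34.82 - j33.04 V
  V3 = 5.18·(cos(-175.7°) + j·sin(-175.7°)) = -5.165 - j0.3884 V
Step 2 — Sum components: V_total = -50.29 + j13.45 V.
Step 3 — Convert to polar: |V_total| = 52.06 V, ∠V_total = 165.0°.

V_total = 52.06∠165.0° V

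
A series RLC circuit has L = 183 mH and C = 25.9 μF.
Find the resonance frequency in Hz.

Step 1 — Resonance condition Im(Z)=0 gives ω₀ = 1/√(LC).
Step 2 — ω₀ = 1/√(0.183·2.59e-05) = 459.3 rad/s.
Step 3 — f₀ = ω₀/(2π) = 73.1 Hz.

f₀ = 73.1 Hz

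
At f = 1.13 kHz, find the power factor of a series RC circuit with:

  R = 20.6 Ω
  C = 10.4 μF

Step 1 — Angular frequency: ω = 2π·f = 2π·1130 = 7100 rad/s.
Step 2 — Component impedances:
  R: Z = R = 20.6 Ω
  C: Z = 1/(jωC) = -j/(ω·C) = 0 - j13.54 Ω
Step 3 — Series combination: Z_total = R + C = 20.6 - j13.54 Ω = 24.65∠-33.3° Ω.
Step 4 — Power factor: PF = cos(φ) = Re(Z)/|Z| = 20.6/24.653 = 0.8356.
Step 5 — Type: Im(Z) = -13.54 ⇒ leading (phase φ = -33.3°).

PF = 0.8356 (leading, φ = -33.3°)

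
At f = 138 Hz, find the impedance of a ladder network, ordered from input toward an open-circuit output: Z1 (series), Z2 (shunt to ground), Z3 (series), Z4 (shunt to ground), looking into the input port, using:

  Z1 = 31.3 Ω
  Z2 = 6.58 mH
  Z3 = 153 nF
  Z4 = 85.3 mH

Step 1 — Angular frequency: ω = 2π·f = 2π·138 = 867.1 rad/s.
Step 2 — Component impedances:
  Z1: Z = R = 31.3 Ω
  Z2: Z = jωL = j·867.1·0.00658 = 0 + j5.705 Ω
  Z3: Z = 1/(jωC) = -j/(ω·C) = 0 - j7538 Ω
  Z4: Z = jωL = j·867.1·0.0853 = 0 + j73.96 Ω
Step 3 — Ladder network (open output): work backward from the far end, alternating series and parallel combinations. Z_in = 31.3 + j5.71 Ω = 31.82∠10.3° Ω.

Z = 31.3 + j5.71 Ω = 31.82∠10.3° Ω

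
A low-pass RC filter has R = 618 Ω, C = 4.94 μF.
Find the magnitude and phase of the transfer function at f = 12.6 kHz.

Step 1 — Angular frequency: ω = 2π·1.26e+04 = 7.917e+04 rad/s.
Step 2 — Transfer function: H(jω) = 1/(1 + jωRC).
Step 3 — Denominator: 1 + jωRC = 1 + j·7.917e+04·618·4.94e-06 = 1 + j241.7.
Step 4 — H = 1.712e-05 - j0.004137.
Step 5 — Magnitude: |H| = 0.004137 (-47.7 dB); phase: φ = -89.8°.

|H| = 0.004137 (-47.7 dB), φ = -89.8°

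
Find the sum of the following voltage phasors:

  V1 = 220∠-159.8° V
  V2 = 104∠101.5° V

Step 1 — Convert each phasor to rectangular form:
  V1 = 220·(cos(-159.8°) + j·sin(-159.8°)) = -206.5 - j75.97 V
  V2 = 104·(cos(101.5°) + j·sin(101.5°)) = -20.73 + j101.9 V
Step 2 — Sum components: V_total = -227.2 + j25.95 V.
Step 3 — Convert to polar: |V_total| = 228.7 V, ∠V_total = 173.5°.

V_total = 228.7∠173.5° V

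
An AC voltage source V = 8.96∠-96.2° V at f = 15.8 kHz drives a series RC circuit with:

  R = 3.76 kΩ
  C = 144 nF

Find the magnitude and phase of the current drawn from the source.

Step 1 — Angular frequency: ω = 2π·f = 2π·1.58e+04 = 9.927e+04 rad/s.
Step 2 — Component impedances:
  R: Z = R = 3760 Ω
  C: Z = 1/(jωC) = -j/(ω·C) = 0 - j69.95 Ω
Step 3 — Series combination: Z_total = R + C = 3760 - j69.95 Ω = 3761∠-1.1° Ω.
Step 4 — Source phasor: V = 8.96∠-96.2° V = -0.9677 - j8.908 V.
Step 5 — Ohm's law: I = V / Z_total = (-0.9677 - j8.908) / (3760 - j69.95) = -0.0002132 - j0.002373 A.
Step 6 — Convert to polar: |I| = 0.002383 A, ∠I = -95.1°.

I = 0.002383∠-95.1° A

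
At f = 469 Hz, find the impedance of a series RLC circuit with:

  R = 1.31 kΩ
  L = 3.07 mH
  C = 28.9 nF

Step 1 — Angular frequency: ω = 2π·f = 2π·469 = 2947 rad/s.
Step 2 — Component impedances:
  R: Z = R = 1310 Ω
  L: Z = jωL = j·2947·0.00307 = 0 + j9.047 Ω
  C: Z = 1/(jωC) = -j/(ω·C) = 0 - j1.174e+04 Ω
Step 3 — Series combination: Z_total = R + L + C = 1310 - j1.173e+04 Ω = 1.181e+04∠-83.6° Ω.

Z = 1310 - j1.173e+04 Ω = 1.181e+04∠-83.6° Ω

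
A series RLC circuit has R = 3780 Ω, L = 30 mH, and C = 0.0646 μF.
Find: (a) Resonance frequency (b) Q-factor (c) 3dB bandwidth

Step 1 — Resonance: ω₀ = 1/√(LC) = 1/√(0.03·6.46e-08) = 2.272e+04 rad/s.
Step 2 — f₀ = ω₀/(2π) = 3615 Hz.
Step 3 — Series Q: Q = ω₀L/R = 2.272e+04·0.03/3780 = 0.1803.
Step 4 — Bandwidth: Δω = ω₀/Q = 1.26e+05 rad/s; BW = Δω/(2π) = 2.005e+04 Hz.

(a) f₀ = 3615 Hz  (b) Q = 0.1803  (c) BW = 2.005e+04 Hz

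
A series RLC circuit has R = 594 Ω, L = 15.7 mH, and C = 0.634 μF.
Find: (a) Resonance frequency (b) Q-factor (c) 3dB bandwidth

Step 1 — Resonance: ω₀ = 1/√(LC) = 1/√(0.0157·6.34e-07) = 1.002e+04 rad/s.
Step 2 — f₀ = ω₀/(2π) = 1595 Hz.
Step 3 — Series Q: Q = ω₀L/R = 1.002e+04·0.0157/594 = 0.2649.
Step 4 — Bandwidth: Δω = ω₀/Q = 3.783e+04 rad/s; BW = Δω/(2π) = 6022 Hz.

(a) f₀ = 1595 Hz  (b) Q = 0.2649  (c) BW = 6022 Hz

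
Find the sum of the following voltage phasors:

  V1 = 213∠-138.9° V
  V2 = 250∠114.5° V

Step 1 — Convert each phasor to rectangular form:
  V1 = 213·(cos(-138.9°) + j·sin(-138.9°)) = -160.5 - j140 V
  V2 = 250·(cos(114.5°) + j·sin(114.5°)) = -103.7 + j227.5 V
Step 2 — Sum components: V_total = -264.2 + j87.47 V.
Step 3 — Convert to polar: |V_total| = 278.3 V, ∠V_total = 161.7°.

V_total = 278.3∠161.7° V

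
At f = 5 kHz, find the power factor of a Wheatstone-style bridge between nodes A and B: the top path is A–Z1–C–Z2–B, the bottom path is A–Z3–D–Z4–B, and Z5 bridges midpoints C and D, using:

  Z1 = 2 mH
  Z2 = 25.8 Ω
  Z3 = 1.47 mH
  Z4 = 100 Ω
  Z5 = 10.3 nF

Step 1 — Angular frequency: ω = 2π·f = 2π·5000 = 3.142e+04 rad/s.
Step 2 — Component impedances:
  Z1: Z = jωL = j·3.142e+04·0.002 = 0 + j62.83 Ω
  Z2: Z = R = 25.8 Ω
  Z3: Z = jωL = j·3.142e+04·0.00147 = 0 + j46.18 Ω
  Z4: Z = R = 100 Ω
  Z5: Z = 1/(jωC) = -j/(ω·C) = 0 - j3090 Ω
Step 3 — Bridge requires nodal analysis (the Z5 bridge couples midpoints C and D, so the two paths cannot be reduced to a simple series/parallel combination). Setting node B to ground and injecting 1 A at node A, the 3-node admittance system at A, C, D solves to V_A = Z_AB = 28.25 + j35.24 Ω = 45.17∠51.3° Ω.
Step 4 — Power factor: PF = cos(φ) = Re(Z)/|Z| = 28.253/45.166 = 0.6255.
Step 5 — Type: Im(Z) = 35.24 ⇒ lagging (phase φ = 51.3°).

PF = 0.6255 (lagging, φ = 51.3°)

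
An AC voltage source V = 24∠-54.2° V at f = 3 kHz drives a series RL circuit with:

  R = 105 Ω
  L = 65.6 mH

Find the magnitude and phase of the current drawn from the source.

Step 1 — Angular frequency: ω = 2π·f = 2π·3000 = 1.885e+04 rad/s.
Step 2 — Component impedances:
  R: Z = R = 105 Ω
  L: Z = jωL = j·1.885e+04·0.0656 = 0 + j1237 Ω
Step 3 — Series combination: Z_total = R + L = 105 + j1237 Ω = 1241∠85.1° Ω.
Step 4 — Source phasor: V = 24∠-54.2° V = 14.04 - j19.47 V.
Step 5 — Ohm's law: I = V / Z_total = (14.04 - j19.47) / (105 + j1237) = -0.01467 - j0.0126 A.
Step 6 — Convert to polar: |I| = 0.01934 A, ∠I = -139.3°.

I = 0.01934∠-139.3° A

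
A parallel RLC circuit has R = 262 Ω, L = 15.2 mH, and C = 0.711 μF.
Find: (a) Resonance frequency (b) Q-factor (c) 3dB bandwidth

Step 1 — Resonance: ω₀ = 1/√(LC) = 1/√(0.0152·7.11e-07) = 9619 rad/s.
Step 2 — f₀ = ω₀/(2π) = 1531 Hz.
Step 3 — Parallel Q: Q = R/(ω₀L) = 262/(9619·0.0152) = 1.792.
Step 4 — Bandwidth: Δω = ω₀/Q = 5368 rad/s; BW = Δω/(2π) = 854.4 Hz.

(a) f₀ = 1531 Hz  (b) Q = 1.792  (c) BW = 854.4 Hz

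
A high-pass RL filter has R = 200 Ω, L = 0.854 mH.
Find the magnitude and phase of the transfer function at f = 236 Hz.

Step 1 — Angular frequency: ω = 2π·236 = 1483 rad/s.
Step 2 — Transfer function: H(jω) = jωL/(R + jωL).
Step 3 — Numerator jωL = j·1.266; denominator R + jωL = 200 + j1.266.
Step 4 — H = 4.009e-05 + j0.006331.
Step 5 — Magnitude: |H| = 0.006332 (-44.0 dB); phase: φ = 89.6°.

|H| = 0.006332 (-44.0 dB), φ = 89.6°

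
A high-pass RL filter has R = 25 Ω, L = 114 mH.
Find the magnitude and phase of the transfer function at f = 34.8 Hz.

Step 1 — Angular frequency: ω = 2π·34.8 = 218.7 rad/s.
Step 2 — Transfer function: H(jω) = jωL/(R + jωL).
Step 3 — Numerator jωL = j·24.93; denominator R + jωL = 25 + j24.93.
Step 4 — H = 0.4985 + j0.5.
Step 5 — Magnitude: |H| = 0.7061 (-3.0 dB); phase: φ = 45.1°.

|H| = 0.7061 (-3.0 dB), φ = 45.1°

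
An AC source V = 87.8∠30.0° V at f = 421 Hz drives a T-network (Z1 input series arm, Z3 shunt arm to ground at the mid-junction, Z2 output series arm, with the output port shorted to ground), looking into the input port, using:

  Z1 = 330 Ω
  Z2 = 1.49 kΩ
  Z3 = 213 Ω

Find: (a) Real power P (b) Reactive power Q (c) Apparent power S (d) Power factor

Step 1 — Angular frequency: ω = 2π·f = 2π·421 = 2645 rad/s.
Step 2 — Component impedances:
  Z1: Z = R = 330 Ω
  Z2: Z = R = 1490 Ω
  Z3: Z = R = 213 Ω
Step 3 — With the output port shorted to ground, the output series arm Z2 runs from the junction to ground; the shunt arm Z3 also runs from the junction to ground. They appear in parallel: Z3 || Z2 = 186.4 Ω.
Step 4 — Series with input arm Z1: Z_in = Z1 + (Z3 || Z2) = 516.4 Ω = 516.4∠0.0° Ω.
Step 5 — Source phasor: V = 87.8∠30.0° V = 76.04 + j43.9 V.
Step 6 — Current: I = V / Z = 0.1473 + j0.08502 A = 0.17∠30.0° A.
Step 7 — Complex power: S = V·I* = 14.93 VA.
Step 8 — Real power: P = Re(S) = 14.93 W.
Step 9 — Reactive power: Q = Im(S) = 0 VAR.
Step 10 — Apparent power: |S| = 14.93 VA.
Step 11 — Power factor: PF = P/|S| = 1 (unity).

(a) P = 14.93 W  (b) Q = 0 VAR  (c) S = 14.93 VA  (d) PF = 1 (unity)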